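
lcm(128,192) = 384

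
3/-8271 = -1/2757 ≈ -0.000363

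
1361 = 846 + 515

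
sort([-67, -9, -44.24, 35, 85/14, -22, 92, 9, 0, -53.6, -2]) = [-67, -53.6, -44.24, -22, -9, -2, 0, 85/14, 9, 35, 92]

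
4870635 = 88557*55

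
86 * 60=5160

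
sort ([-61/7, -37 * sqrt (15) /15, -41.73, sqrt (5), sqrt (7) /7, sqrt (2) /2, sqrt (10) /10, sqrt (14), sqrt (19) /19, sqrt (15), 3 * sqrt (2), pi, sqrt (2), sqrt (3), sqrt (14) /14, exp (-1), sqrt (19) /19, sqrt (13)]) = [-41.73, -37 * sqrt (15) /15, -61/7, sqrt (19) /19, sqrt (19) /19, sqrt (14) /14, sqrt (10) /10, exp (-1), sqrt (7) /7, sqrt (2) /2, sqrt (2), sqrt (3), sqrt (5), pi, sqrt (13), sqrt (14), sqrt (15), 3 * sqrt (2)]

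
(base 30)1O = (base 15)39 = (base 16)36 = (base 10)54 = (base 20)2E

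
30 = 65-35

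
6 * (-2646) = -15876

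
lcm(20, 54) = 540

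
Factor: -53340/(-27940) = 3^1*7^1*11^(-1) = 21/11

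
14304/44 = 325 + 1/11 ≈ 325.09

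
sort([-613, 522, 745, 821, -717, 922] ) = [-717, -613, 522, 745, 821, 922] 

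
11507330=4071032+7436298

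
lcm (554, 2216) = 2216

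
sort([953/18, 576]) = [953/18, 576]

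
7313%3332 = 649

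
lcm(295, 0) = 0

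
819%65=39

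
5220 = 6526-1306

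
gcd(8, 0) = 8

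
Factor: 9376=2^5*293^1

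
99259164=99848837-589673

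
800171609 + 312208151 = 1112379760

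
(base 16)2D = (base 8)55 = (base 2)101101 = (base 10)45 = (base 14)33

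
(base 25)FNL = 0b10011011110011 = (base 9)14608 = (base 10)9971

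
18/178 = 9/89 ≈ 0.101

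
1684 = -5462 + 7146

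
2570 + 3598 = 6168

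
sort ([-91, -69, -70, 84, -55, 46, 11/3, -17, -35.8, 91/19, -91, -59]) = [-91, -91, -70, -69, -59, -55, -35.8, -17, 11/3, 91/19, 46, 84]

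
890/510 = 89/51 ≈ 1.75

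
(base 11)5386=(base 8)15710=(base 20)hfc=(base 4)1233020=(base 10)7112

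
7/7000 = 1/1000 = 0.001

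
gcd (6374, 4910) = 2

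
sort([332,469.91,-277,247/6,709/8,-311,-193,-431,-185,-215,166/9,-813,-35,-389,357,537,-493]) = [-813,-493,-431,-389,-311,-277,-215,-193,-185,-35,166/9,247/6,709/8,332,357,469.91,537]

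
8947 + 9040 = 17987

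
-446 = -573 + 127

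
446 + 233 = 679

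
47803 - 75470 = -27667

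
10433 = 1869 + 8564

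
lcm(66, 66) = 66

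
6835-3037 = 3798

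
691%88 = 75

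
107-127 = -20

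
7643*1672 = 12779096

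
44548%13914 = 2806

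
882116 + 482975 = 1365091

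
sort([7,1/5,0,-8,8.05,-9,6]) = [-9,-8,0,1/5,6,7,8.05]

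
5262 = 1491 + 3771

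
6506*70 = 455420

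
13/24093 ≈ 0.000540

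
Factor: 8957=13^2*53^1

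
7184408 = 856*8393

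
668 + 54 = 722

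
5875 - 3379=2496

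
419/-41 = -10 - 9/41≈-10.22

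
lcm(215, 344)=1720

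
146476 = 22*6658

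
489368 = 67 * 7304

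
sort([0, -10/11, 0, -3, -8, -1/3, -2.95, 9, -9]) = [-9, -8, -3, -2.95, -10/11, -1/3, 0, 0, 9]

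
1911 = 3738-1827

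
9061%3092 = 2877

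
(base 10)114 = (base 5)424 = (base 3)11020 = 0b1110010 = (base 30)3o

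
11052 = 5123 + 5929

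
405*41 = 16605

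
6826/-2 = -3413 = -3413.00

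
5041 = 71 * 71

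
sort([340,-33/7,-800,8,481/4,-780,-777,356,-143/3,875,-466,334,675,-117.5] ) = [-800,-780,-777,-466,-117.5,-143/3,-33/7,8,481/4,334,340,356,675,875] 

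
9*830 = 7470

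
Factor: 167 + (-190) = -1*23^1 = -23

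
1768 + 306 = 2074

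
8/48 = 1/6 ≈ 0.167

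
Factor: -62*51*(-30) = 2^2*3^2*5^1*17^1*31^1 = 94860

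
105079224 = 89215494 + 15863730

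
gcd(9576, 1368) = 1368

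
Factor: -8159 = -1*41^1*199^1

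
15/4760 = 3/952 ≈ 0.00315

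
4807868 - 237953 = 4569915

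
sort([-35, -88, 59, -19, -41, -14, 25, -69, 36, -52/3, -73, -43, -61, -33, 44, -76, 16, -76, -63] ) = [-88, -76, -76, -73, -69, -63, -61, -43, -41, -35, -33, -19, -52/3, -14, 16, 25, 36, 44, 59] 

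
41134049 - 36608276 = 4525773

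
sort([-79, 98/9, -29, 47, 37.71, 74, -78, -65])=[-79, -78, -65, -29, 98/9, 37.71, 47, 74]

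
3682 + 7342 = 11024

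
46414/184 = 252 + 1/4 = 252.25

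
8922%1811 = 1678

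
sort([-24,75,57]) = [-24,57,75]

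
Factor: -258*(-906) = 2^2*3^2*43^1*151^1 = 233748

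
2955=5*591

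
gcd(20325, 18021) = 3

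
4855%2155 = 545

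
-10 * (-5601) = 56010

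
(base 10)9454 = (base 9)13864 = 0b10010011101110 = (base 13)43c3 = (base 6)111434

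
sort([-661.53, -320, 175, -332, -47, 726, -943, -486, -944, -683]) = [-944, -943, -683, -661.53, -486, -332, -320, -47, 175, 726]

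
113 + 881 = 994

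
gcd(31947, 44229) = 69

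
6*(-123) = -738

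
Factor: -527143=-1 * 527143^1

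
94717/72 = 1315 + 37/72 ≈ 1315.51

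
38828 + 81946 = 120774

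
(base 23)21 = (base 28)1j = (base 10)47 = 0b101111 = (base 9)52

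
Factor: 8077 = 41^1*197^1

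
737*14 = 10318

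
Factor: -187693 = -1 * 11^1 * 113^1 * 151^1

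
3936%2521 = 1415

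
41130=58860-17730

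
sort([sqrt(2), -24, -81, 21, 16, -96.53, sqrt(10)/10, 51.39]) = [-96.53, -81, -24, sqrt(10)/10, sqrt(2), 16, 21, 51.39]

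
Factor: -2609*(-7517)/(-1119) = -1*3^(-1)*373^(-1)*2609^1*7517^1 = -19611853/1119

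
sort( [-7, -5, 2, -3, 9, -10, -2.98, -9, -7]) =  [-10, -9, -7, -7, -5, -3, -2.98, 2, 9]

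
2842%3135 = 2842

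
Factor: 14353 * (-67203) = -1 * 3^3 * 19^1 * 31^1 * 131^1 * 463^1 = -964564659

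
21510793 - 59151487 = -37640694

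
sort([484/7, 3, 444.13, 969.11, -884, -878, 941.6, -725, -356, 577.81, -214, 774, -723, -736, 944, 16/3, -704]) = [-884, -878, -736, -725, -723, -704, -356, -214, 3, 16/3, 484/7, 444.13, 577.81, 774, 941.6, 944, 969.11]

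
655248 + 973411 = 1628659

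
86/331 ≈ 0.260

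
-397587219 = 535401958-932989177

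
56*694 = 38864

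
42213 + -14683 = 27530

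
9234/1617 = 3078/539 ≈ 5.71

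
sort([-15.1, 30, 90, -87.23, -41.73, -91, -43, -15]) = [-91, -87.23, -43, -41.73, -15.1, -15, 30, 90]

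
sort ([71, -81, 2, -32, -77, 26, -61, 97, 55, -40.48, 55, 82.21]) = [-81, -77, -61, -40.48, -32, 2, 26, 55, 55, 71, 82.21, 97]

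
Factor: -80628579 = -1 * 3^2 * 8958731^1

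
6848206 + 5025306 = 11873512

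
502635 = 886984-384349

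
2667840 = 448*5955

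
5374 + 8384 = 13758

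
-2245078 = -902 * 2489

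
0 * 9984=0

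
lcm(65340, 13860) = 457380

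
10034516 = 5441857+4592659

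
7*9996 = 69972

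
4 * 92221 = 368884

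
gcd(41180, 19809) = 71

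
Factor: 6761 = 6761^1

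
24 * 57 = 1368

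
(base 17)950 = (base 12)167a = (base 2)101001111110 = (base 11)2022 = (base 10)2686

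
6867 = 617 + 6250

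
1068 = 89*12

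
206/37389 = 2/363 ≈ 0.00551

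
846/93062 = 423/46531 ≈ 0.00909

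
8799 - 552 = 8247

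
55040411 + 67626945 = 122667356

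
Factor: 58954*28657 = 2^1*7^1*4211^1*28657^1 = 1689444778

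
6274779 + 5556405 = 11831184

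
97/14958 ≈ 0.00648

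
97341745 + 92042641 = 189384386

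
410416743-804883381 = -394466638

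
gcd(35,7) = 7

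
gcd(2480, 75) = 5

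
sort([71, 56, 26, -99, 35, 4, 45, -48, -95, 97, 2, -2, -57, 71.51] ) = [-99, -95, -57, -48, -2, 2, 4, 26, 35, 45, 56, 71, 71.51, 97] 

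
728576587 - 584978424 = 143598163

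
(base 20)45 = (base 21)41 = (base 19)49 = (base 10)85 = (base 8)125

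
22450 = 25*898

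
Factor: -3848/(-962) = 2^2 = 4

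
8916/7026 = 1486/1171≈1.27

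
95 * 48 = 4560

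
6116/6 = 3058/3 ≈ 1019.33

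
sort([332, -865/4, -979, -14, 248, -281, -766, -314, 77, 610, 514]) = [-979, -766, -314, -281, -865/4, -14, 77, 248, 332, 514, 610]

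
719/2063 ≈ 0.349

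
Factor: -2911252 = -1 * 2^2 * 29^1 * 25097^1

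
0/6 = 0 = 0.00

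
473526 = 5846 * 81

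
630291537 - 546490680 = 83800857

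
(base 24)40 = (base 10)96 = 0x60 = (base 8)140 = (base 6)240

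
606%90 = 66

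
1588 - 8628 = -7040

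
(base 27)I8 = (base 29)H1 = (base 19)170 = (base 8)756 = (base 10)494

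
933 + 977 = 1910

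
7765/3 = 2588 + 1/3 ≈ 2588.33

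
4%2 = 0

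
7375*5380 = 39677500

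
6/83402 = 3/41701 ≈ 0.0000719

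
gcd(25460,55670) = 190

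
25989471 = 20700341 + 5289130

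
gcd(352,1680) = 16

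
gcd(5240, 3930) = 1310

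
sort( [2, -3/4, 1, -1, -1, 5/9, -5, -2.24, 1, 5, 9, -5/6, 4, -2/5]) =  [-5, -2.24, -1, -1, -5/6, -3/4, -2/5, 5/9, 1, 1, 2, 4, 5, 9]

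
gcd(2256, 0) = 2256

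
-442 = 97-539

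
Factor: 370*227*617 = 2^1*5^1*37^1*227^1*617^1 = 51821830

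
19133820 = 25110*762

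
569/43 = 13 + 10/43 ≈ 13.23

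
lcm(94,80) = 3760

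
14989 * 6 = 89934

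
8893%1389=559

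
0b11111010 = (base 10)250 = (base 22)b8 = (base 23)ak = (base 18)dg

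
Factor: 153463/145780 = 2^(-2) * 5^(-1) * 19^1 * 37^(-1) * 41^1 = 779/740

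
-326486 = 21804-348290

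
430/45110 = 43/4511 ≈ 0.00953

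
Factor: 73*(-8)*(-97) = 2^3*73^1*97^1 = 56648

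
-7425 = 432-7857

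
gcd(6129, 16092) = 27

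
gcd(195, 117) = 39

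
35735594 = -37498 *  (-953)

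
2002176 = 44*45504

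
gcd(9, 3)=3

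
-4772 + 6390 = 1618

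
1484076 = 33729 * 44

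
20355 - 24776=-4421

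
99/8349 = 3/253 ≈ 0.0119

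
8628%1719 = 33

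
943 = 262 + 681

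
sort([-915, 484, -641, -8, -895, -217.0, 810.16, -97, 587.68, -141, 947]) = [-915, -895, -641, -217.0, -141, -97, -8, 484, 587.68, 810.16, 947]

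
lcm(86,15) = 1290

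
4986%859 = 691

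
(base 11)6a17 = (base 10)9214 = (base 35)7i9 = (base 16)23fe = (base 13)426a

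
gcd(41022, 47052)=18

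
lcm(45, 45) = 45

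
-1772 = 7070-8842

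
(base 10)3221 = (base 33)2vk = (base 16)c95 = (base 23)621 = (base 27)4b8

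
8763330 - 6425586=2337744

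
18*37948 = 683064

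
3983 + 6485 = 10468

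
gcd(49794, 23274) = 6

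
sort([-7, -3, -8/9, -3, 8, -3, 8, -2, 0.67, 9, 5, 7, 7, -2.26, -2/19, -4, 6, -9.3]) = [-9.3, -7, -4, -3, -3, -3, -2.26, -2, -8/9, -2/19, 0.67, 5, 6, 7, 7, 8, 8, 9]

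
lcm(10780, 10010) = 140140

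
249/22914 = 83/7638 ≈ 0.0109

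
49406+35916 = 85322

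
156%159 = 156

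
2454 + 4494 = 6948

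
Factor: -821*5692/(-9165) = 2^2*3^(-1)*5^(-1)*13^(-1)*47^(-1)*821^1*1423^1 = 4673132/9165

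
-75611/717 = -105-326/717 ≈ -105.45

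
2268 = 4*567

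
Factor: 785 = 5^1 * 157^1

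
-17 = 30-47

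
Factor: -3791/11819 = -1 * 17^1 * 53^(-1) = -17/53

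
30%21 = 9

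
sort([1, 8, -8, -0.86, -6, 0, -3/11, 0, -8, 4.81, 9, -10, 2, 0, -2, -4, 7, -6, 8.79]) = [-10, -8, -8, -6, -6, -4, -2, -0.86, -3/11, 0, 0, 0, 1, 2, 4.81, 7, 8, 8.79, 9]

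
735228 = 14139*52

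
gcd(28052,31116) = 4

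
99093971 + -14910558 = 84183413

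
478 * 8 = 3824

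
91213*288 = 26269344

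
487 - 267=220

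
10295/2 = 5147 + 1/2 = 5147.50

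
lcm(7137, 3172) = 28548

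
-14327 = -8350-5977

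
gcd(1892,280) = 4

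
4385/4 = 1096 + 1/4 = 1096.25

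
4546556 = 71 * 64036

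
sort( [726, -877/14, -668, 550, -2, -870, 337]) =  [-870, -668, -877/14, -2, 337, 550, 726]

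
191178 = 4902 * 39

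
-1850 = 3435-5285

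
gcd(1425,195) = 15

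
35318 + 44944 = 80262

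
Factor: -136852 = -1 * 2^2 * 34213^1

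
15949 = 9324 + 6625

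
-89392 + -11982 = -101374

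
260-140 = 120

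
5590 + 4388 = 9978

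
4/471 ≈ 0.00849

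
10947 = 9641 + 1306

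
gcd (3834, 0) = 3834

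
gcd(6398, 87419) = 1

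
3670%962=784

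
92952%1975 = 127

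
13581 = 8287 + 5294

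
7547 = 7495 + 52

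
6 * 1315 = 7890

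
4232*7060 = 29877920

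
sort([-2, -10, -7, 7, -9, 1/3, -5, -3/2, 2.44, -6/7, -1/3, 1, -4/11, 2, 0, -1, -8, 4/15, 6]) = [-10, -9, -8, -7, -5, -2, -3/2, -1, -6/7, -4/11, -1/3, 0, 4/15, 1/3, 1, 2, 2.44, 6, 7]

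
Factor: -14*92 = -1*2^3*7^1*23^1 = -1288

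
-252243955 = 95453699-347697654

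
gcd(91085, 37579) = 1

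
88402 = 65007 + 23395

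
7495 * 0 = 0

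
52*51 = 2652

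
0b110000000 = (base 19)114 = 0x180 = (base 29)d7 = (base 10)384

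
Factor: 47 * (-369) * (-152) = 2^3 * 3^2 * 19^1 * 41^1 * 47^1 = 2636136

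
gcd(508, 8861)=1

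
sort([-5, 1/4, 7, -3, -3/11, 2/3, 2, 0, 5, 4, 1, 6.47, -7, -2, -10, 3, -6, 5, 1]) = [-10, -7, -6, -5, -3, -2, -3/11, 0, 1/4, 2/3, 1, 1, 2, 3, 4, 5, 5, 6.47, 7]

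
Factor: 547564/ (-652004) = -1*19^ (-1)*23^ (-1)*367^1 = -367/437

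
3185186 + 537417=3722603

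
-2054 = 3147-5201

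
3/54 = 1/18 ≈ 0.0556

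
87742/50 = 1754 + 21/25 = 1754.84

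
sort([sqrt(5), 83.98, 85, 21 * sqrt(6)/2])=[sqrt(5), 21 * sqrt(6)/2, 83.98, 85]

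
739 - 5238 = -4499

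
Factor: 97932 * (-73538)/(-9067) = 2^3 * 3^1 * 83^1 * 443^1 * 8161^1 * 9067^(-1) = 7201723416/9067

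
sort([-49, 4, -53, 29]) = [-53, -49, 4, 29]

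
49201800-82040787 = -32838987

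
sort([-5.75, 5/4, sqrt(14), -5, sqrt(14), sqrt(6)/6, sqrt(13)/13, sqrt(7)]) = [-5.75, -5, sqrt(13)/13, sqrt(6)/6, 5/4, sqrt(7), sqrt(14), sqrt(14)]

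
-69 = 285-354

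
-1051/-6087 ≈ 0.173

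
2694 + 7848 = 10542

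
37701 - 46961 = -9260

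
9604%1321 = 357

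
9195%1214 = 697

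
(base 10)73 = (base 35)23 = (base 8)111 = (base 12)61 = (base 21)3a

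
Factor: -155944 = -1 * 2^3 * 101^1 * 193^1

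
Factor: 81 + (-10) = 71^1 = 71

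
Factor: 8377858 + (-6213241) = 3^3 * 7^1 * 13^1 * 881^1 = 2164617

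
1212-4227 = -3015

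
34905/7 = 4986 + 3/7 ≈ 4986.43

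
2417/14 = 172 + 9/14 ≈ 172.64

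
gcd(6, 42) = 6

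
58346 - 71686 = -13340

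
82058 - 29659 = 52399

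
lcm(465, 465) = 465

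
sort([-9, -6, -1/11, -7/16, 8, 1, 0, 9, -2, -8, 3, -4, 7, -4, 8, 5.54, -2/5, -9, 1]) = [-9, -9, -8, -6, -4, -4, -2, -7/16, -2/5, -1/11, 0, 1, 1, 3, 5.54, 7, 8, 8, 9]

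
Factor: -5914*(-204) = 2^3*3^1*17^1*2957^1 = 1206456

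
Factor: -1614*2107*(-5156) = 2^3*3^1*7^2*43^1*269^1*1289^1 = 17533998888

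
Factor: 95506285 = 5^1*7^1*2728751^1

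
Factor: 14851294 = 2^1*31^2*7727^1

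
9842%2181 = 1118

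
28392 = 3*9464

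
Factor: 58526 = 2^1*13^1*2251^1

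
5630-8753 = -3123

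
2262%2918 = 2262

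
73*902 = 65846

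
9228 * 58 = 535224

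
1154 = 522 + 632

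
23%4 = 3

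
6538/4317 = 1 + 2221/4317≈1.51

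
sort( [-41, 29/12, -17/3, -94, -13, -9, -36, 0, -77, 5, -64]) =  [-94, -77, -64, -41, -36, -13, -9, -17/3, 0, 29/12, 5]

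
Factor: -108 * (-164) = 2^4 * 3^3 * 41^1 = 17712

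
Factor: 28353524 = 2^2 * 163^1 * 43487^1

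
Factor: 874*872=2^4*19^1*23^1*109^1=762128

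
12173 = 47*259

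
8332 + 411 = 8743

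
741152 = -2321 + 743473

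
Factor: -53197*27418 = -1*2^1*13709^1*53197^1 = -1458555346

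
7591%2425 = 316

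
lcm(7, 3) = 21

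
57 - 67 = -10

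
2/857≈0.00233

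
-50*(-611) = 30550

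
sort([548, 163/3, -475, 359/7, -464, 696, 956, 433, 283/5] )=[-475, -464, 359/7, 163/3, 283/5, 433, 548, 696, 956] 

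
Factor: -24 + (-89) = -1*113^1 = -113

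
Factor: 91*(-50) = -1*2^1*5^2*7^1*13^1 = -4550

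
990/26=495/13 ≈ 38.08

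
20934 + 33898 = 54832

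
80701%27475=25751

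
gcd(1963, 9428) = 1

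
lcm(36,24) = 72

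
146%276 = 146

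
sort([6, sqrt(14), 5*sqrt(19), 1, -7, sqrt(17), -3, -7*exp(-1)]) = [-7, -3, -7*exp(-1), 1, sqrt(14), sqrt(17), 6, 5*sqrt(19)]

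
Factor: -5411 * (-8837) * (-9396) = -1 * 2^2 * 3^4 * 7^1 * 29^1 * 773^1 * 8837^1 = -449288597772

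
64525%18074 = 10303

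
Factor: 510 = 2^1*3^1*5^1*17^1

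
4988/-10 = -2494/5 = -498.80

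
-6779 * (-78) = 528762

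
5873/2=2936 + 1/2=2936.50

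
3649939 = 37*98647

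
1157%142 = 21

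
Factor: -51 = -1 * 3^1 * 17^1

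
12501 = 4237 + 8264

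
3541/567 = 6 + 139/567 ≈ 6.25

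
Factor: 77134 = 2^1*38567^1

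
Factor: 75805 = 5^1 * 15161^1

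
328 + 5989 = 6317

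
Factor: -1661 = -1 * 11^1 * 151^1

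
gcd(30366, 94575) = 3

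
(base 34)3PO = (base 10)4342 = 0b1000011110110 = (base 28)5F2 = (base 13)1C90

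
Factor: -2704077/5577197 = -1 * 3^3 * 100151^1 * 5577197^(-1)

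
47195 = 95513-48318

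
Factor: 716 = 2^2 * 179^1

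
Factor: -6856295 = -1 * 5^1 * 1371259^1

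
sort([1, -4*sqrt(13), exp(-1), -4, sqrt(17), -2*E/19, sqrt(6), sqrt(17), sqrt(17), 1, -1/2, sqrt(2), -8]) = [-4*sqrt(13), -8, -4, -1/2, -2*E/19, exp(-1), 1, 1, sqrt(2), sqrt(6), sqrt(17), sqrt(17), sqrt(17)]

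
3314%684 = 578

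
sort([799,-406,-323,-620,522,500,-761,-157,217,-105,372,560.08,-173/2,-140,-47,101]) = [-761,-620,-406,-323,-157,-140,-105,-173/2,-47,101,217,372,500,522,560.08,799]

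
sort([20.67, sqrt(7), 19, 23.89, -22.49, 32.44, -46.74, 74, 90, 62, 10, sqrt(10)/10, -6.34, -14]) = [-46.74, -22.49, -14, -6.34, sqrt(10)/10, sqrt(7), 10, 19, 20.67, 23.89, 32.44, 62, 74, 90]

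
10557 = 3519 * 3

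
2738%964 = 810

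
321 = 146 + 175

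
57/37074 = 19/12358 ≈ 0.00154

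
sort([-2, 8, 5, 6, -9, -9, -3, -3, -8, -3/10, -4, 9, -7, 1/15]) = [-9, -9, -8, -7, -4, -3, -3, -2, -3/10, 1/15, 5, 6, 8, 9]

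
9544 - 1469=8075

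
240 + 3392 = 3632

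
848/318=2 + 2/3 ≈ 2.67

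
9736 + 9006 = 18742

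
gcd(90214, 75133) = 1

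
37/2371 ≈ 0.0156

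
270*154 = 41580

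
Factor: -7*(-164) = 2^2*7^1*41^1 = 1148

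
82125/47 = 1747+16/47 ≈ 1747.34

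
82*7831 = 642142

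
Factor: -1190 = -1 * 2^1 * 5^1 * 7^1 * 17^1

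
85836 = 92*933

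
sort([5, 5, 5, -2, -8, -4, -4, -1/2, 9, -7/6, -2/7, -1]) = [-8, -4, -4, -2, -7/6, -1, -1/2, -2/7, 5, 5, 5, 9]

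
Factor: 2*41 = 2^1*41^1 = 82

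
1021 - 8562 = -7541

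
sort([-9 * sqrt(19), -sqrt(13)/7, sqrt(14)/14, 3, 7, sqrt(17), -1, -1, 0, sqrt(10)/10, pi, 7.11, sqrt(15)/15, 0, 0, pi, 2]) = [-9 * sqrt(19), -1, -1, -sqrt(13)/7, 0, 0, 0, sqrt(15)/15, sqrt(14)/14, sqrt(10)/10, 2, 3, pi, pi, sqrt(17), 7, 7.11]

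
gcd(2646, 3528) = 882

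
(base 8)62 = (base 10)50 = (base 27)1n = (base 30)1k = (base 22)26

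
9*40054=360486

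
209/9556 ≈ 0.0219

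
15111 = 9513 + 5598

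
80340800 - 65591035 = 14749765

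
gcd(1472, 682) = 2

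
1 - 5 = -4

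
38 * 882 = 33516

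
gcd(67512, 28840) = 8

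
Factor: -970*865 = -1*2^1*5^2*97^1*173^1 = -839050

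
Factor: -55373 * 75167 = -1 * 55373^1 * 75167^1 = -4162222291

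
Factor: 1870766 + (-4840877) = -1*3^1*990037^1 = -2970111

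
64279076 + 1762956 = 66042032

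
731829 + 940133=1671962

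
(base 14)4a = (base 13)51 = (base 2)1000010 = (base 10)66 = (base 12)56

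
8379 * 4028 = 33750612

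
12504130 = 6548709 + 5955421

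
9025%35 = 30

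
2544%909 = 726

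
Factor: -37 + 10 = -1 * 3^3 = -27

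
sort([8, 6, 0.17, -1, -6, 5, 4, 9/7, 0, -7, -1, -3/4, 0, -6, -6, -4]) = [-7, -6, -6, -6, -4, -1, -1, -3/4, 0, 0, 0.17, 9/7, 4, 5, 6, 8]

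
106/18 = 5+8/9 ≈ 5.89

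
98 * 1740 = 170520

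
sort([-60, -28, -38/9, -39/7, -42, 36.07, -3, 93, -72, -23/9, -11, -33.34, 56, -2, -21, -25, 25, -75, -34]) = [-75, -72, -60, -42, -34, -33.34, -28, -25, -21, -11, -39/7, -38/9, -3, -23/9, -2, 25, 36.07, 56, 93]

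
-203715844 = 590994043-794709887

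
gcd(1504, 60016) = 16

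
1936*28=54208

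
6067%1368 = 595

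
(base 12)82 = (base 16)62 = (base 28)3e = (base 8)142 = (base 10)98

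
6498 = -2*(-3249)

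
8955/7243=1 + 1712/7243 ≈ 1.24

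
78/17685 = 26/5895 ≈ 0.00441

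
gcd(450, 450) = 450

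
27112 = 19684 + 7428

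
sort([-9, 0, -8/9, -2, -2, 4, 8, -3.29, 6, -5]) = [-9, -5, -3.29, -2, -2, -8/9, 0, 4, 6, 8]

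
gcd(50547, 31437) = 21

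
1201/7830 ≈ 0.153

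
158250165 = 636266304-478016139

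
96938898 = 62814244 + 34124654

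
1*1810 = 1810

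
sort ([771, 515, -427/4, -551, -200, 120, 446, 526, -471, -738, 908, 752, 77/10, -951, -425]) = [-951, -738, -551, -471, -425, -200, -427/4, 77/10, 120, 446, 515, 526, 752, 771, 908]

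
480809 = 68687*7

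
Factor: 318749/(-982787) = -1*13^(-1)*17^(-1)*4447^(-1)*318749^1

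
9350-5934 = 3416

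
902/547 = 1 + 355/547 ≈ 1.65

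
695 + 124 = 819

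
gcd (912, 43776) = 912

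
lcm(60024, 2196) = 180072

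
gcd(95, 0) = 95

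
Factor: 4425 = 3^1 * 5^2 * 59^1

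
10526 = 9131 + 1395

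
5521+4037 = 9558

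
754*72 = 54288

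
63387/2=31693+1/2=31693.50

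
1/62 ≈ 0.0161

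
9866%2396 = 282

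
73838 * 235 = 17351930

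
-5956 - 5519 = -11475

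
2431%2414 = 17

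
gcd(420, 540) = 60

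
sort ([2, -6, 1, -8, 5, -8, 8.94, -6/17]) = [-8, -8, -6, -6/17, 1, 2, 5, 8.94]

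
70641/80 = 883 + 1/80 ≈ 883.01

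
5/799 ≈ 0.00626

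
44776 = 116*386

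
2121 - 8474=-6353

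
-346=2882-3228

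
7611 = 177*43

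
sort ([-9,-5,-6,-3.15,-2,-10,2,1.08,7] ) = [-10,-9,-6,-5,-3.15,-2,1.08,2,7] 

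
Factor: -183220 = -1 * 2^2 * 5^1 * 9161^1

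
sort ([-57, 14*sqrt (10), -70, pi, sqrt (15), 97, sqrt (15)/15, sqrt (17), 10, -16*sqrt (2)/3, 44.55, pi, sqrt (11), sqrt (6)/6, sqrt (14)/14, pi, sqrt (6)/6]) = [-70, -57, -16*sqrt (2)/3, sqrt (15)/15, sqrt (14)/14, sqrt (6)/6, sqrt (6)/6, pi, pi, pi, sqrt (11), sqrt (15), sqrt (17), 10, 14*sqrt (10), 44.55, 97]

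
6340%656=436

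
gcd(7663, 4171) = 97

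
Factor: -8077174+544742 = -1*2^4*73^1*6449^1 = -7532432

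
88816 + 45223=134039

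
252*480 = 120960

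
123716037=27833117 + 95882920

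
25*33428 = 835700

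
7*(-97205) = -680435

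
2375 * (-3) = -7125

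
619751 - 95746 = 524005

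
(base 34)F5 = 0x203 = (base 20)15F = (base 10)515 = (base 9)632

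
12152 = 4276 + 7876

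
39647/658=60 + 167/658 ≈ 60.25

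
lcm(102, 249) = 8466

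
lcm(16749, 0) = 0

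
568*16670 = 9468560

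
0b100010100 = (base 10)276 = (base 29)9f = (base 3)101020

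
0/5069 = 0 = 0.00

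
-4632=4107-8739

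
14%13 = 1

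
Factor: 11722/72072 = 2^ (-2) * 3^ (-2) * 7^ (-1) * 11^ (-1) * 13^ (-1) * 5861^1 = 5861/36036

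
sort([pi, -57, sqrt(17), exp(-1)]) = [-57, exp(-1), pi, sqrt(17)]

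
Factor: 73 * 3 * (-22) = -1 * 2^1 * 3^1 * 11^1 * 73^1 = -4818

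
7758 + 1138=8896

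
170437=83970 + 86467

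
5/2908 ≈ 0.00172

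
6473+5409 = 11882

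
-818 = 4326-5144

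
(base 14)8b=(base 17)74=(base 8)173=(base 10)123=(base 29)47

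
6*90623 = 543738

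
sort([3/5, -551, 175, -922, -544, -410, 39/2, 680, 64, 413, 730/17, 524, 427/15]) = [-922, -551, -544, -410, 3/5, 39/2, 427/15, 730/17, 64, 175, 413, 524, 680]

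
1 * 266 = 266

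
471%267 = 204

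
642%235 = 172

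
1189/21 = 56+13/21 ≈ 56.62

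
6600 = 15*440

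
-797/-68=11 + 49/68 ≈ 11.72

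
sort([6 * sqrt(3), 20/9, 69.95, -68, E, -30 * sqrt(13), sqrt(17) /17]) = [-30 * sqrt(13), -68, sqrt(17) /17, 20/9, E, 6 * sqrt(3), 69.95]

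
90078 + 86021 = 176099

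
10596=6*1766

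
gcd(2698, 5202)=2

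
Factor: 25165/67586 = 2^(-1)*5^1*7^1*47^(-1) = 35/94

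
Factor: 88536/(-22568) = -1 * 3^1 * 13^(-1) * 17^1 = -51/13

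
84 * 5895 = 495180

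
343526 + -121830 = 221696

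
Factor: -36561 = -1 * 3^1 * 7^1 * 1741^1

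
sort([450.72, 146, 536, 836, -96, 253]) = [-96, 146, 253, 450.72, 536, 836]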